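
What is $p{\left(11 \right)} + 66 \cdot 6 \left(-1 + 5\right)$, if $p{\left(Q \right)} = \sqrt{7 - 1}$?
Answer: $1584 + \sqrt{6} \approx 1586.4$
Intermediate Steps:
$p{\left(Q \right)} = \sqrt{6}$
$p{\left(11 \right)} + 66 \cdot 6 \left(-1 + 5\right) = \sqrt{6} + 66 \cdot 6 \left(-1 + 5\right) = \sqrt{6} + 66 \cdot 6 \cdot 4 = \sqrt{6} + 66 \cdot 24 = \sqrt{6} + 1584 = 1584 + \sqrt{6}$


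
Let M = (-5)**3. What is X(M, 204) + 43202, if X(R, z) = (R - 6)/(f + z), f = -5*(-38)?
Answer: 17021457/394 ≈ 43202.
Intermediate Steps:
f = 190
M = -125
X(R, z) = (-6 + R)/(190 + z) (X(R, z) = (R - 6)/(190 + z) = (-6 + R)/(190 + z))
X(M, 204) + 43202 = (-6 - 125)/(190 + 204) + 43202 = -131/394 + 43202 = 17021457/394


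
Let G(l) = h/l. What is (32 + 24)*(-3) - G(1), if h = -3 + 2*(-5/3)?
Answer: -485/3 ≈ -161.67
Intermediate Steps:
h = -19/3 (h = -3 + 2*(-5*⅓) = -3 + 2*(-5/3) = -3 - 10/3 = -19/3 ≈ -6.3333)
G(l) = -19/(3*l)
(32 + 24)*(-3) - G(1) = (32 + 24)*(-3) - (-19)/(3*1) = 56*(-3) - (-19)/3 = -168 - 1*(-19/3) = -168 + 19/3 = -485/3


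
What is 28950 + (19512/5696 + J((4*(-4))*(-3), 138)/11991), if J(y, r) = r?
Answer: 82397544235/2845864 ≈ 28953.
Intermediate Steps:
28950 + (19512/5696 + J((4*(-4))*(-3), 138)/11991) = 28950 + (19512/5696 + 138/11991) = 28950 + (19512*(1/5696) + 138*(1/11991)) = 28950 + (2439/712 + 46/3997) = 28950 + 9781435/2845864 = 82397544235/2845864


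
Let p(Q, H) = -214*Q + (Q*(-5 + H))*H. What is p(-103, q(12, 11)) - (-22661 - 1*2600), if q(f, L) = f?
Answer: 38651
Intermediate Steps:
p(Q, H) = -214*Q + H*Q*(-5 + H)
p(-103, q(12, 11)) - (-22661 - 1*2600) = -103*(-214 + 12**2 - 5*12) - (-22661 - 1*2600) = -103*(-214 + 144 - 60) - (-22661 - 2600) = -103*(-130) - 1*(-25261) = 13390 + 25261 = 38651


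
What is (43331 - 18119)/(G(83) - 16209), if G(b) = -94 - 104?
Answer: -8404/5469 ≈ -1.5367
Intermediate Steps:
G(b) = -198
(43331 - 18119)/(G(83) - 16209) = (43331 - 18119)/(-198 - 16209) = 25212/(-16407) = 25212*(-1/16407) = -8404/5469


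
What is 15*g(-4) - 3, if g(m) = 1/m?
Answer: -27/4 ≈ -6.7500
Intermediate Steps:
g(m) = 1/m
15*g(-4) - 3 = 15/(-4) - 3 = 15*(-1/4) - 3 = -15/4 - 3 = -27/4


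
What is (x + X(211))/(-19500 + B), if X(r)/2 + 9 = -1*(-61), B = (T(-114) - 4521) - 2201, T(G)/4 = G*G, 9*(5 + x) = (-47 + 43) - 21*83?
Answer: -428/115929 ≈ -0.0036919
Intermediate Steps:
x = -1792/9 (x = -5 + ((-47 + 43) - 21*83)/9 = -5 + (-4 - 1743)/9 = -5 + (⅑)*(-1747) = -5 - 1747/9 = -1792/9 ≈ -199.11)
T(G) = 4*G² (T(G) = 4*(G*G) = 4*G²)
B = 45262 (B = (4*(-114)² - 4521) - 2201 = (4*12996 - 4521) - 2201 = (51984 - 4521) - 2201 = 47463 - 2201 = 45262)
X(r) = 104 (X(r) = -18 + 2*(-1*(-61)) = -18 + 2*61 = -18 + 122 = 104)
(x + X(211))/(-19500 + B) = (-1792/9 + 104)/(-19500 + 45262) = -856/9/25762 = -856/9*1/25762 = -428/115929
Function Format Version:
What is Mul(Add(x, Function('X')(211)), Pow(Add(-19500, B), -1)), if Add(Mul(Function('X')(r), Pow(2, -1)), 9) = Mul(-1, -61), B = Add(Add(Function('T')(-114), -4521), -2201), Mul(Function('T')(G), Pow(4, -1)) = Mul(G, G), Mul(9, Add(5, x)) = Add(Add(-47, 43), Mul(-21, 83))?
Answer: Rational(-428, 115929) ≈ -0.0036919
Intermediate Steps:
x = Rational(-1792, 9) (x = Add(-5, Mul(Rational(1, 9), Add(Add(-47, 43), Mul(-21, 83)))) = Add(-5, Mul(Rational(1, 9), Add(-4, -1743))) = Add(-5, Mul(Rational(1, 9), -1747)) = Add(-5, Rational(-1747, 9)) = Rational(-1792, 9) ≈ -199.11)
Function('T')(G) = Mul(4, Pow(G, 2)) (Function('T')(G) = Mul(4, Mul(G, G)) = Mul(4, Pow(G, 2)))
B = 45262 (B = Add(Add(Mul(4, Pow(-114, 2)), -4521), -2201) = Add(Add(Mul(4, 12996), -4521), -2201) = Add(Add(51984, -4521), -2201) = Add(47463, -2201) = 45262)
Function('X')(r) = 104 (Function('X')(r) = Add(-18, Mul(2, Mul(-1, -61))) = Add(-18, Mul(2, 61)) = Add(-18, 122) = 104)
Mul(Add(x, Function('X')(211)), Pow(Add(-19500, B), -1)) = Mul(Add(Rational(-1792, 9), 104), Pow(Add(-19500, 45262), -1)) = Mul(Rational(-856, 9), Pow(25762, -1)) = Mul(Rational(-856, 9), Rational(1, 25762)) = Rational(-428, 115929)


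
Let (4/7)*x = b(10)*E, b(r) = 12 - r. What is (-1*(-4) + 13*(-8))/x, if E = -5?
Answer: 40/7 ≈ 5.7143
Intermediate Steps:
x = -35/2 (x = 7*((12 - 1*10)*(-5))/4 = 7*((12 - 10)*(-5))/4 = 7*(2*(-5))/4 = (7/4)*(-10) = -35/2 ≈ -17.500)
(-1*(-4) + 13*(-8))/x = (-1*(-4) + 13*(-8))/(-35/2) = (4 - 104)*(-2/35) = -100*(-2/35) = 40/7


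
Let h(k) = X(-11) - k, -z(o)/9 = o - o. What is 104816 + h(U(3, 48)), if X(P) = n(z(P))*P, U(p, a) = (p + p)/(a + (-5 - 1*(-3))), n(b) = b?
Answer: 2410765/23 ≈ 1.0482e+5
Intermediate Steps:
z(o) = 0 (z(o) = -9*(o - o) = -9*0 = 0)
U(p, a) = 2*p/(-2 + a) (U(p, a) = (2*p)/(a + (-5 + 3)) = (2*p)/(a - 2) = (2*p)/(-2 + a) = 2*p/(-2 + a))
X(P) = 0 (X(P) = 0*P = 0)
h(k) = -k (h(k) = 0 - k = -k)
104816 + h(U(3, 48)) = 104816 - 2*3/(-2 + 48) = 104816 - 2*3/46 = 104816 - 1*3/23 = 104816 - 3/23 = 2410765/23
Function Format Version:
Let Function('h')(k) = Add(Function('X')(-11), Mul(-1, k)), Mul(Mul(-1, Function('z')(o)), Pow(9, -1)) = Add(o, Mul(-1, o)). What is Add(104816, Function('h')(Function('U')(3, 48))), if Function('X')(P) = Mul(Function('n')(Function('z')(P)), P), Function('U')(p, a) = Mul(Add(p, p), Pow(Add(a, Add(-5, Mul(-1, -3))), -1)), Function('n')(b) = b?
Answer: Rational(2410765, 23) ≈ 1.0482e+5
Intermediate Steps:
Function('z')(o) = 0 (Function('z')(o) = Mul(-9, Add(o, Mul(-1, o))) = Mul(-9, 0) = 0)
Function('U')(p, a) = Mul(2, p, Pow(Add(-2, a), -1)) (Function('U')(p, a) = Mul(Mul(2, p), Pow(Add(a, Add(-5, 3)), -1)) = Mul(Mul(2, p), Pow(Add(a, -2), -1)) = Mul(Mul(2, p), Pow(Add(-2, a), -1)) = Mul(2, p, Pow(Add(-2, a), -1)))
Function('X')(P) = 0 (Function('X')(P) = Mul(0, P) = 0)
Function('h')(k) = Mul(-1, k) (Function('h')(k) = Add(0, Mul(-1, k)) = Mul(-1, k))
Add(104816, Function('h')(Function('U')(3, 48))) = Add(104816, Mul(-1, Mul(2, 3, Pow(Add(-2, 48), -1)))) = Add(104816, Mul(-1, Mul(2, 3, Pow(46, -1)))) = Add(104816, Mul(-1, Mul(2, 3, Rational(1, 46)))) = Add(104816, Mul(-1, Rational(3, 23))) = Add(104816, Rational(-3, 23)) = Rational(2410765, 23)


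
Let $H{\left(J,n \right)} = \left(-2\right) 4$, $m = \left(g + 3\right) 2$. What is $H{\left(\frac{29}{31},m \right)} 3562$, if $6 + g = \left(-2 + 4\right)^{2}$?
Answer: $-28496$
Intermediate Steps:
$g = -2$ ($g = -6 + \left(-2 + 4\right)^{2} = -6 + 2^{2} = -6 + 4 = -2$)
$m = 2$ ($m = \left(-2 + 3\right) 2 = 1 \cdot 2 = 2$)
$H{\left(J,n \right)} = -8$
$H{\left(\frac{29}{31},m \right)} 3562 = \left(-8\right) 3562 = -28496$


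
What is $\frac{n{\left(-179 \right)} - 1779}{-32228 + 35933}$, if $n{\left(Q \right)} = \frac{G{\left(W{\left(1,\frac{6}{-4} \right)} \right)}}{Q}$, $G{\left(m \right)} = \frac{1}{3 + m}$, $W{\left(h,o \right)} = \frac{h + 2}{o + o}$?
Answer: $- \frac{48991}{102030} \approx -0.48016$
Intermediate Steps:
$W{\left(h,o \right)} = \frac{2 + h}{2 o}$
$n{\left(Q \right)} = \frac{1}{2 Q}$ ($n{\left(Q \right)} = \frac{1}{\left(3 + \frac{2 + 1}{2 \frac{6}{-4}}\right) Q} = \frac{1}{\left(3 + \frac{1}{2} \frac{1}{6 \left(- \frac{1}{4}\right)} 3\right) Q} = \frac{1}{\left(3 + \frac{1}{2} \frac{1}{- \frac{3}{2}} \cdot 3\right) Q} = \frac{1}{\left(3 + \frac{1}{2} \left(- \frac{2}{3}\right) 3\right) Q} = \frac{1}{\left(3 - 1\right) Q} = \frac{1}{2 Q}$)
$\frac{n{\left(-179 \right)} - 1779}{-32228 + 35933} = \frac{\frac{1}{2 \left(-179\right)} - 1779}{-32228 + 35933} = \frac{\frac{1}{2} \left(- \frac{1}{179}\right) - 1779}{3705} = \left(- \frac{1}{358} - 1779\right) \frac{1}{3705} = \left(- \frac{636883}{358}\right) \frac{1}{3705} = - \frac{48991}{102030}$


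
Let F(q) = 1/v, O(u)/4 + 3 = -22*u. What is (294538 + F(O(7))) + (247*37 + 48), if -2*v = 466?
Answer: 70767924/233 ≈ 3.0373e+5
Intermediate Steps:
v = -233 (v = -1/2*466 = -233)
O(u) = -12 - 88*u (O(u) = -12 + 4*(-22*u) = -12 - 88*u)
F(q) = -1/233 (F(q) = 1/(-233) = -1/233)
(294538 + F(O(7))) + (247*37 + 48) = (294538 - 1/233) + (247*37 + 48) = 68627353/233 + (9139 + 48) = 68627353/233 + 9187 = 70767924/233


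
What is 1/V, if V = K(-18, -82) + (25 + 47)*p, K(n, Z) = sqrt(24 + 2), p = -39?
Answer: -108/303263 - sqrt(26)/7884838 ≈ -0.00035677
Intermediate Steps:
K(n, Z) = sqrt(26)
V = -2808 + sqrt(26) (V = sqrt(26) + (25 + 47)*(-39) = sqrt(26) + 72*(-39) = sqrt(26) - 2808 = -2808 + sqrt(26) ≈ -2802.9)
1/V = 1/(-2808 + sqrt(26))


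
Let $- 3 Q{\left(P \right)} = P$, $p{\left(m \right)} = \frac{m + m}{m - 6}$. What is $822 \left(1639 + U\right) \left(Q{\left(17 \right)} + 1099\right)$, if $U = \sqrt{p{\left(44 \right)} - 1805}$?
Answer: $1473002080 + \frac{6291040 i \sqrt{13281}}{19} \approx 1.473 \cdot 10^{9} + 3.8158 \cdot 10^{7} i$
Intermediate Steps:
$p{\left(m \right)} = \frac{2 m}{-6 + m}$
$Q{\left(P \right)} = - \frac{P}{3}$
$U = \frac{7 i \sqrt{13281}}{19}$ ($U = \sqrt{2 \cdot 44 \frac{1}{-6 + 44} - 1805} = \sqrt{2 \cdot 44 \cdot \frac{1}{38} - 1805} = \sqrt{\frac{44}{19} - 1805} = \sqrt{- \frac{34251}{19}} = \frac{7 i \sqrt{13281}}{19} \approx 42.458 i$)
$822 \left(1639 + U\right) \left(Q{\left(17 \right)} + 1099\right) = 822 \left(1639 + \frac{7 i \sqrt{13281}}{19}\right) \left(\left(- \frac{1}{3}\right) 17 + 1099\right) = 822 \left(1639 + \frac{7 i \sqrt{13281}}{19}\right) \left(- \frac{17}{3} + 1099\right) = 822 \left(1639 + \frac{7 i \sqrt{13281}}{19}\right) \frac{3280}{3} = 822 \left(\frac{5375920}{3} + \frac{22960 i \sqrt{13281}}{57}\right) = 1473002080 + \frac{6291040 i \sqrt{13281}}{19}$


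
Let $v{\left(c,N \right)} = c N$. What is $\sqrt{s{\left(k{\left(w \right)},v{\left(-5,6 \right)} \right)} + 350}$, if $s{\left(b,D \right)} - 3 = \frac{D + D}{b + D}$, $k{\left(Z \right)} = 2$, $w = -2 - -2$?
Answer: $\frac{\sqrt{17402}}{7} \approx 18.845$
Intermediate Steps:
$w = 0$ ($w = -2 + 2 = 0$)
$v{\left(c,N \right)} = N c$
$s{\left(b,D \right)} = 3 + \frac{2 D}{D + b}$ ($s{\left(b,D \right)} = 3 + \frac{D + D}{b + D} = 3 + \frac{2 D}{D + b}$)
$\sqrt{s{\left(k{\left(w \right)},v{\left(-5,6 \right)} \right)} + 350} = \sqrt{\frac{3 \cdot 2 + 5 \cdot 6 \left(-5\right)}{6 \left(-5\right) + 2} + 350} = \sqrt{\frac{6 + 5 \left(-30\right)}{-30 + 2} + 350} = \sqrt{\frac{6 - 150}{-28} + 350} = \sqrt{\left(- \frac{1}{28}\right) \left(-144\right) + 350} = \sqrt{\frac{36}{7} + 350} = \sqrt{\frac{2486}{7}} = \frac{\sqrt{17402}}{7}$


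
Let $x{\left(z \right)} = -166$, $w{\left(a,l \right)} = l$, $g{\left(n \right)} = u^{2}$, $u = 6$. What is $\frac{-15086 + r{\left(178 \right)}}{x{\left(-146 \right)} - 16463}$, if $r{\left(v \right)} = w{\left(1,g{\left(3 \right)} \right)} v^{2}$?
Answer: $- \frac{1125538}{16629} \approx -67.685$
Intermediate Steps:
$g{\left(n \right)} = 36$ ($g{\left(n \right)} = 6^{2} = 36$)
$r{\left(v \right)} = 36 v^{2}$
$\frac{-15086 + r{\left(178 \right)}}{x{\left(-146 \right)} - 16463} = \frac{-15086 + 36 \cdot 178^{2}}{-166 - 16463} = \frac{-15086 + 36 \cdot 31684}{-16629} = \left(-15086 + 1140624\right) \left(- \frac{1}{16629}\right) = 1125538 \left(- \frac{1}{16629}\right) = - \frac{1125538}{16629}$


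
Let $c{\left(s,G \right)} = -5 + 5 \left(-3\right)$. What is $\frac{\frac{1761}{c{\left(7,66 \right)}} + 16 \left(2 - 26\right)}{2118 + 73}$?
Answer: $- \frac{9441}{43820} \approx -0.21545$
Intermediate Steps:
$c{\left(s,G \right)} = -20$ ($c{\left(s,G \right)} = -5 - 15 = -20$)
$\frac{\frac{1761}{c{\left(7,66 \right)}} + 16 \left(2 - 26\right)}{2118 + 73} = \frac{\frac{1761}{-20} + 16 \left(2 - 26\right)}{2118 + 73} = \frac{1761 \left(- \frac{1}{20}\right) + 16 \left(-24\right)}{2191} = \left(- \frac{1761}{20} - 384\right) \frac{1}{2191} = \left(- \frac{9441}{20}\right) \frac{1}{2191} = - \frac{9441}{43820}$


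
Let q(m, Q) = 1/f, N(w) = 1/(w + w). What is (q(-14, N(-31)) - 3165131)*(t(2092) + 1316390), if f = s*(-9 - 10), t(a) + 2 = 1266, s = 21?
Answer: -554682820954860/133 ≈ -4.1705e+12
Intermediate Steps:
t(a) = 1264 (t(a) = -2 + 1266 = 1264)
f = -399 (f = 21*(-9 - 10) = 21*(-19) = -399)
N(w) = 1/(2*w)
q(m, Q) = -1/399 (q(m, Q) = 1/(-399) = -1/399)
(q(-14, N(-31)) - 3165131)*(t(2092) + 1316390) = (-1/399 - 3165131)*(1264 + 1316390) = -1262887270/399*1317654 = -554682820954860/133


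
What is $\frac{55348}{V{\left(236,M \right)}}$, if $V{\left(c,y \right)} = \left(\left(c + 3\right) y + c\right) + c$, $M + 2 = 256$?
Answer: $\frac{27674}{30589} \approx 0.9047$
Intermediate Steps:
$M = 254$ ($M = -2 + 256 = 254$)
$V{\left(c,y \right)} = 2 c + y \left(3 + c\right)$ ($V{\left(c,y \right)} = \left(\left(3 + c\right) y + c\right) + c = \left(y \left(3 + c\right) + c\right) + c = \left(c + y \left(3 + c\right)\right) + c = 2 c + y \left(3 + c\right)$)
$\frac{55348}{V{\left(236,M \right)}} = \frac{55348}{2 \cdot 236 + 3 \cdot 254 + 236 \cdot 254} = \frac{55348}{472 + 762 + 59944} = \frac{55348}{61178} = 55348 \cdot \frac{1}{61178} = \frac{27674}{30589}$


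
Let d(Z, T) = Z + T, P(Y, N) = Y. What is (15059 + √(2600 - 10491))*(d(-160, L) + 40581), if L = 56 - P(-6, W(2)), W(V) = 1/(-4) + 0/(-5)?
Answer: 609633497 + 40483*I*√7891 ≈ 6.0963e+8 + 3.5962e+6*I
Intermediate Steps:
W(V) = -¼ (W(V) = 1*(-¼) + 0*(-⅕) = -¼ + 0 = -¼)
L = 62 (L = 56 - 1*(-6) = 56 + 6 = 62)
d(Z, T) = T + Z
(15059 + √(2600 - 10491))*(d(-160, L) + 40581) = (15059 + √(2600 - 10491))*((62 - 160) + 40581) = (15059 + √(-7891))*(-98 + 40581) = (15059 + I*√7891)*40483 = 609633497 + 40483*I*√7891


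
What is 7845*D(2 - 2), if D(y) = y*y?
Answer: 0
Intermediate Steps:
D(y) = y²
7845*D(2 - 2) = 7845*(2 - 2)² = 7845*0² = 7845*0 = 0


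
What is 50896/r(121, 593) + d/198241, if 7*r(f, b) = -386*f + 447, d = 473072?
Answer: -48743879904/9170430419 ≈ -5.3153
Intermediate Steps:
r(f, b) = 447/7 - 386*f/7 (r(f, b) = (-386*f + 447)/7 = (447 - 386*f)/7 = 447/7 - 386*f/7)
50896/r(121, 593) + d/198241 = 50896/(447/7 - 386/7*121) + 473072/198241 = 50896/(447/7 - 46706/7) + 473072*(1/198241) = 50896/(-46259/7) + 473072/198241 = 50896*(-7/46259) + 473072/198241 = -356272/46259 + 473072/198241 = -48743879904/9170430419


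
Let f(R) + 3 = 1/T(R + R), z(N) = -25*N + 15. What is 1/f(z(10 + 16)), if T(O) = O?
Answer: -1270/3811 ≈ -0.33325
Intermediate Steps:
z(N) = 15 - 25*N
f(R) = -3 + 1/(2*R) (f(R) = -3 + 1/(R + R) = -3 + 1/(2*R))
1/f(z(10 + 16)) = 1/(-3 + 1/(2*(15 - 25*(10 + 16)))) = 1/(-3 + 1/(2*(15 - 25*26))) = 1/(-3 + 1/(2*(15 - 650))) = 1/(-3 + (½)/(-635)) = 1/(-3 + (½)*(-1/635)) = 1/(-3 - 1/1270) = 1/(-3811/1270) = -1270/3811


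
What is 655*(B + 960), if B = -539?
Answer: 275755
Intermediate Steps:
655*(B + 960) = 655*(-539 + 960) = 655*421 = 275755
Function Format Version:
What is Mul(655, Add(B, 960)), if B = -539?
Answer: 275755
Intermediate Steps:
Mul(655, Add(B, 960)) = Mul(655, Add(-539, 960)) = Mul(655, 421) = 275755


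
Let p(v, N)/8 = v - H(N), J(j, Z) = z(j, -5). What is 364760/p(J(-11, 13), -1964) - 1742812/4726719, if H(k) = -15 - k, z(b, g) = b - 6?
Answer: -218941121197/9292729554 ≈ -23.560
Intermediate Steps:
z(b, g) = -6 + b
J(j, Z) = -6 + j
p(v, N) = 120 + 8*N + 8*v (p(v, N) = 8*(v - (-15 - N)) = 8*(v + (15 + N)) = 8*(15 + N + v) = 120 + 8*N + 8*v)
364760/p(J(-11, 13), -1964) - 1742812/4726719 = 364760/(120 + 8*(-1964) + 8*(-6 - 11)) - 1742812/4726719 = 364760/(120 - 15712 + 8*(-17)) - 1742812*1/4726719 = 364760/(120 - 15712 - 136) - 1742812/4726719 = 364760/(-15728) - 1742812/4726719 = 364760*(-1/15728) - 1742812/4726719 = -45595/1966 - 1742812/4726719 = -218941121197/9292729554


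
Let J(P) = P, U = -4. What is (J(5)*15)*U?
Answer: -300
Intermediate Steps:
(J(5)*15)*U = (5*15)*(-4) = 75*(-4) = -300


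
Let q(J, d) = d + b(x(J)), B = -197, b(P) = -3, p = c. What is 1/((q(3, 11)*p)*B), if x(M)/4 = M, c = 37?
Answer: -1/58312 ≈ -1.7149e-5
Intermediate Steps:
x(M) = 4*M
p = 37
q(J, d) = -3 + d (q(J, d) = d - 3 = -3 + d)
1/((q(3, 11)*p)*B) = 1/(((-3 + 11)*37)*(-197)) = 1/((8*37)*(-197)) = 1/(296*(-197)) = 1/(-58312) = -1/58312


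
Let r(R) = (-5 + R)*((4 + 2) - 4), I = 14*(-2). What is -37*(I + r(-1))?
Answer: 1480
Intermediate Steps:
I = -28
r(R) = -10 + 2*R (r(R) = (-5 + R)*(6 - 4) = (-5 + R)*2 = -10 + 2*R)
-37*(I + r(-1)) = -37*(-28 + (-10 + 2*(-1))) = -37*(-28 + (-10 - 2)) = -37*(-28 - 12) = -37*(-40) = 1480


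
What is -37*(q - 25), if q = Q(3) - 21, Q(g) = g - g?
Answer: 1702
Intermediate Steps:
Q(g) = 0
q = -21 (q = 0 - 21 = -21)
-37*(q - 25) = -37*(-21 - 25) = -37*(-46) = 1702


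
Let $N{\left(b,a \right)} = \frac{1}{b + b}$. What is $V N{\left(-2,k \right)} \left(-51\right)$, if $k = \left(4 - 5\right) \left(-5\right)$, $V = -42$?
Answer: $- \frac{1071}{2} \approx -535.5$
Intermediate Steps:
$k = 5$ ($k = \left(-1\right) \left(-5\right) = 5$)
$N{\left(b,a \right)} = \frac{1}{2 b}$
$V N{\left(-2,k \right)} \left(-51\right) = - 42 \frac{1}{2 \left(-2\right)} \left(-51\right) = - 42 \cdot \frac{1}{2} \left(- \frac{1}{2}\right) \left(-51\right) = \left(-42\right) \left(- \frac{1}{4}\right) \left(-51\right) = \frac{21}{2} \left(-51\right) = - \frac{1071}{2}$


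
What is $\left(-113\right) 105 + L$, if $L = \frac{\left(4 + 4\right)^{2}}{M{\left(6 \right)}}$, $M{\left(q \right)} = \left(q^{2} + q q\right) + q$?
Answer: $- \frac{462703}{39} \approx -11864.0$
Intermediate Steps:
$M{\left(q \right)} = q + 2 q^{2}$ ($M{\left(q \right)} = \left(q^{2} + q^{2}\right) + q = 2 q^{2} + q = q + 2 q^{2}$)
$L = \frac{32}{39}$ ($L = \frac{\left(4 + 4\right)^{2}}{6 \left(1 + 2 \cdot 6\right)} = \frac{8^{2}}{6 \left(1 + 12\right)} = \frac{64}{6 \cdot 13} = \frac{64}{78} = 64 \cdot \frac{1}{78} = \frac{32}{39} \approx 0.82051$)
$\left(-113\right) 105 + L = \left(-113\right) 105 + \frac{32}{39} = -11865 + \frac{32}{39} = - \frac{462703}{39}$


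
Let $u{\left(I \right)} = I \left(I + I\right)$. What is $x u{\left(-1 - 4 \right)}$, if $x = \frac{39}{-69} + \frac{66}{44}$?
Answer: $\frac{1075}{23} \approx 46.739$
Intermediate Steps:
$x = \frac{43}{46}$ ($x = 39 \left(- \frac{1}{69}\right) + 66 \cdot \frac{1}{44} = - \frac{13}{23} + \frac{3}{2} = \frac{43}{46} \approx 0.93478$)
$u{\left(I \right)} = 2 I^{2}$ ($u{\left(I \right)} = I 2 I = 2 I^{2}$)
$x u{\left(-1 - 4 \right)} = \frac{43 \cdot 2 \left(-1 - 4\right)^{2}}{46} = \frac{43 \cdot 2 \left(-5\right)^{2}}{46} = \frac{43 \cdot 2 \cdot 25}{46} = \frac{43}{46} \cdot 50 = \frac{1075}{23}$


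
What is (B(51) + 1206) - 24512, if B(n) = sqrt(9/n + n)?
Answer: -23306 + sqrt(14790)/17 ≈ -23299.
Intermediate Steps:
B(n) = sqrt(n + 9/n)
(B(51) + 1206) - 24512 = (sqrt(51 + 9/51) + 1206) - 24512 = (sqrt(51 + 9*(1/51)) + 1206) - 24512 = (sqrt(51 + 3/17) + 1206) - 24512 = (sqrt(870/17) + 1206) - 24512 = (sqrt(14790)/17 + 1206) - 24512 = (1206 + sqrt(14790)/17) - 24512 = -23306 + sqrt(14790)/17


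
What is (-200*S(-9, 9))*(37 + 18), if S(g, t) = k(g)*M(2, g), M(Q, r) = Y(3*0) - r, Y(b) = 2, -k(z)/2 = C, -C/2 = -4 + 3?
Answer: 484000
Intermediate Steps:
C = 2 (C = -2*(-4 + 3) = -2*(-1) = 2)
k(z) = -4 (k(z) = -2*2 = -4)
M(Q, r) = 2 - r
S(g, t) = -8 + 4*g (S(g, t) = -4*(2 - g) = -8 + 4*g)
(-200*S(-9, 9))*(37 + 18) = (-200*(-8 + 4*(-9)))*(37 + 18) = -200*(-8 - 36)*55 = -200*(-44)*55 = 8800*55 = 484000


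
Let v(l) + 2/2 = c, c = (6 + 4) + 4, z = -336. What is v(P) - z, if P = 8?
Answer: 349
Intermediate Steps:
c = 14 (c = 10 + 4 = 14)
v(l) = 13 (v(l) = -1 + 14 = 13)
v(P) - z = 13 - 1*(-336) = 13 + 336 = 349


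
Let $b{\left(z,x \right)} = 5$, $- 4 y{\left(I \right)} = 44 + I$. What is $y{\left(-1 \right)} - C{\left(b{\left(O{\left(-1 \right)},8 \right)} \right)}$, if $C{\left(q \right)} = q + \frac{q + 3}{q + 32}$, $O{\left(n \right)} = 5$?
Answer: $- \frac{2363}{148} \approx -15.966$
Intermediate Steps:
$y{\left(I \right)} = -11 - \frac{I}{4}$ ($y{\left(I \right)} = - \frac{44 + I}{4} = -11 - \frac{I}{4}$)
$C{\left(q \right)} = q + \frac{3 + q}{32 + q}$
$y{\left(-1 \right)} - C{\left(b{\left(O{\left(-1 \right)},8 \right)} \right)} = \left(-11 - - \frac{1}{4}\right) - \frac{3 + 5^{2} + 33 \cdot 5}{32 + 5} = \left(-11 + \frac{1}{4}\right) - \frac{3 + 25 + 165}{37} = - \frac{43}{4} - \frac{1}{37} \cdot 193 = - \frac{43}{4} - \frac{193}{37} = - \frac{2363}{148}$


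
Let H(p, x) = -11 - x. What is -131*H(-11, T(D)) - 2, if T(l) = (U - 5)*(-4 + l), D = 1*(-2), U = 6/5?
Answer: 22129/5 ≈ 4425.8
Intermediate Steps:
U = 6/5 (U = 6*(⅕) = 6/5 ≈ 1.2000)
D = -2
T(l) = 76/5 - 19*l/5 (T(l) = (6/5 - 5)*(-4 + l) = -19*(-4 + l)/5 = 76/5 - 19*l/5)
-131*H(-11, T(D)) - 2 = -131*(-11 - (76/5 - 19/5*(-2))) - 2 = -131*(-11 - (76/5 + 38/5)) - 2 = -131*(-11 - 1*114/5) - 2 = -131*(-11 - 114/5) - 2 = -131*(-169/5) - 2 = 22139/5 - 2 = 22129/5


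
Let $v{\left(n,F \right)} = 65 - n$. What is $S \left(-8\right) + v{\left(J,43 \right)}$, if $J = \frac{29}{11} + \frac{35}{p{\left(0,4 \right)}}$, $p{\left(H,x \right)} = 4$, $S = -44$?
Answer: $\frac{17847}{44} \approx 405.61$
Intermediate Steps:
$J = \frac{501}{44}$ ($J = \frac{29}{11} + \frac{35}{4} = \frac{501}{44} \approx 11.386$)
$S \left(-8\right) + v{\left(J,43 \right)} = \left(-44\right) \left(-8\right) + \left(65 - \frac{501}{44}\right) = 352 + \left(65 - \frac{501}{44}\right) = 352 + \frac{2359}{44} = \frac{17847}{44}$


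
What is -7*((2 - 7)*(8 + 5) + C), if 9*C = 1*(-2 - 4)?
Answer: 1379/3 ≈ 459.67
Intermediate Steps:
C = -⅔ (C = (1*(-2 - 4))/9 = (1*(-6))/9 = (⅑)*(-6) = -⅔ ≈ -0.66667)
-7*((2 - 7)*(8 + 5) + C) = -7*((2 - 7)*(8 + 5) - ⅔) = -7*(-5*13 - ⅔) = -7*(-65 - ⅔) = -7*(-197/3) = 1379/3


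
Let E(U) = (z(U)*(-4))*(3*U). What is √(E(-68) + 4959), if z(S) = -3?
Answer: 9*√31 ≈ 50.110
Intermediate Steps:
E(U) = 36*U (E(U) = (-3*(-4))*(3*U) = 12*(3*U) = 36*U)
√(E(-68) + 4959) = √(36*(-68) + 4959) = √(-2448 + 4959) = √2511 = 9*√31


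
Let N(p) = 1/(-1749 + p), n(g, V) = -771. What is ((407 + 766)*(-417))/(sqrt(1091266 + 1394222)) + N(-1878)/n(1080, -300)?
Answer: 1/2796417 - 163047*sqrt(155343)/207124 ≈ -310.26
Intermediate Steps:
((407 + 766)*(-417))/(sqrt(1091266 + 1394222)) + N(-1878)/n(1080, -300) = ((407 + 766)*(-417))/(sqrt(1091266 + 1394222)) + 1/(-1749 - 1878*(-771)) = (1173*(-417))/(sqrt(2485488)) - 1/771/(-3627) = -489141*sqrt(155343)/621372 - 1/3627*(-1/771) = -163047*sqrt(155343)/207124 + 1/2796417 = 1/2796417 - 163047*sqrt(155343)/207124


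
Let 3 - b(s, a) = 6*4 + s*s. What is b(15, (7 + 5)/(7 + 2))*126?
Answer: -30996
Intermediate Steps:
b(s, a) = -21 - s² (b(s, a) = 3 - (6*4 + s*s) = 3 - (24 + s²) = 3 + (-24 - s²) = -21 - s²)
b(15, (7 + 5)/(7 + 2))*126 = (-21 - 1*15²)*126 = (-21 - 1*225)*126 = (-21 - 225)*126 = -246*126 = -30996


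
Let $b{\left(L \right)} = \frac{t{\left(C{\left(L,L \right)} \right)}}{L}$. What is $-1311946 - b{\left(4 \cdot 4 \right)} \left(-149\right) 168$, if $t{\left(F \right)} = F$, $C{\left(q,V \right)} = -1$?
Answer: $- \frac{2627021}{2} \approx -1.3135 \cdot 10^{6}$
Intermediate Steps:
$b{\left(L \right)} = - \frac{1}{L}$
$-1311946 - b{\left(4 \cdot 4 \right)} \left(-149\right) 168 = -1311946 - - \frac{1}{4 \cdot 4} \left(-149\right) 168 = -1311946 - - \frac{1}{16} \left(-149\right) 168 = -1311946 - \left(-1\right) \frac{1}{16} \left(-149\right) 168 = -1311946 - \left(- \frac{1}{16}\right) \left(-149\right) 168 = -1311946 - \frac{149}{16} \cdot 168 = -1311946 - \frac{3129}{2} = - \frac{2627021}{2}$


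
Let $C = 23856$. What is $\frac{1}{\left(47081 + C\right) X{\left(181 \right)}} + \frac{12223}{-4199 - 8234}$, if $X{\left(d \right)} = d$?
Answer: $- \frac{156938381698}{159634709501} \approx -0.98311$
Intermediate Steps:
$\frac{1}{\left(47081 + C\right) X{\left(181 \right)}} + \frac{12223}{-4199 - 8234} = \frac{1}{\left(47081 + 23856\right) 181} + \frac{12223}{-4199 - 8234} = \frac{1}{70937} \cdot \frac{1}{181} + \frac{12223}{-4199 - 8234} = \frac{1}{70937} \cdot \frac{1}{181} + \frac{12223}{-12433} = \frac{1}{12839597} + 12223 \left(- \frac{1}{12433}\right) = \frac{1}{12839597} - \frac{12223}{12433} = - \frac{156938381698}{159634709501}$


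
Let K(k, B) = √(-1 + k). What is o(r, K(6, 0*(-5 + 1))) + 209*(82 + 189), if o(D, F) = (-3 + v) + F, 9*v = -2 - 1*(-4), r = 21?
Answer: 509726/9 + √5 ≈ 56638.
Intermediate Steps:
v = 2/9 (v = (-2 - 1*(-4))/9 = (-2 + 4)/9 = (⅑)*2 = 2/9 ≈ 0.22222)
o(D, F) = -25/9 + F (o(D, F) = (-3 + 2/9) + F = -25/9 + F)
o(r, K(6, 0*(-5 + 1))) + 209*(82 + 189) = (-25/9 + √(-1 + 6)) + 209*(82 + 189) = (-25/9 + √5) + 209*271 = (-25/9 + √5) + 56639 = 509726/9 + √5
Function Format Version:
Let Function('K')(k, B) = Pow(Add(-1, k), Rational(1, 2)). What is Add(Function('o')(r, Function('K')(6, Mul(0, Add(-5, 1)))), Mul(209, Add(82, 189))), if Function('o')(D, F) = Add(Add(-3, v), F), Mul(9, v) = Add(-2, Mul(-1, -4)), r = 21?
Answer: Add(Rational(509726, 9), Pow(5, Rational(1, 2))) ≈ 56638.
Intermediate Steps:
v = Rational(2, 9) (v = Mul(Rational(1, 9), Add(-2, Mul(-1, -4))) = Mul(Rational(1, 9), Add(-2, 4)) = Mul(Rational(1, 9), 2) = Rational(2, 9) ≈ 0.22222)
Function('o')(D, F) = Add(Rational(-25, 9), F) (Function('o')(D, F) = Add(Add(-3, Rational(2, 9)), F) = Add(Rational(-25, 9), F))
Add(Function('o')(r, Function('K')(6, Mul(0, Add(-5, 1)))), Mul(209, Add(82, 189))) = Add(Add(Rational(-25, 9), Pow(Add(-1, 6), Rational(1, 2))), Mul(209, Add(82, 189))) = Add(Add(Rational(-25, 9), Pow(5, Rational(1, 2))), Mul(209, 271)) = Add(Add(Rational(-25, 9), Pow(5, Rational(1, 2))), 56639) = Add(Rational(509726, 9), Pow(5, Rational(1, 2)))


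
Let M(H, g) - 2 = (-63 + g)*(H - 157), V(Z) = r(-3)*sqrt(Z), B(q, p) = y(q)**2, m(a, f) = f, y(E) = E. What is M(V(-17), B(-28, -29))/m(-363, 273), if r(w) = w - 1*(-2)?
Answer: -113195/273 - 103*I*sqrt(17)/39 ≈ -414.63 - 10.889*I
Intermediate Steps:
r(w) = 2 + w (r(w) = w + 2 = 2 + w)
B(q, p) = q**2
V(Z) = -sqrt(Z) (V(Z) = (2 - 3)*sqrt(Z) = -sqrt(Z))
M(H, g) = 2 + (-157 + H)*(-63 + g) (M(H, g) = 2 + (-63 + g)*(H - 157) = 2 + (-63 + g)*(-157 + H) = 2 + (-157 + H)*(-63 + g))
M(V(-17), B(-28, -29))/m(-363, 273) = (9893 - 157*(-28)**2 - (-63)*sqrt(-17) - sqrt(-17)*(-28)**2)/273 = (9893 - 157*784 - (-63)*I*sqrt(17) - I*sqrt(17)*784)*(1/273) = (9893 - 123088 - (-63)*I*sqrt(17) - I*sqrt(17)*784)*(1/273) = (9893 - 123088 + 63*I*sqrt(17) - 784*I*sqrt(17))*(1/273) = (-113195 - 721*I*sqrt(17))*(1/273) = -113195/273 - 103*I*sqrt(17)/39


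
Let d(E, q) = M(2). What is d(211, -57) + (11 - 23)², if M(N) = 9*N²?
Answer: 180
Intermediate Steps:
d(E, q) = 36 (d(E, q) = 9*2² = 9*4 = 36)
d(211, -57) + (11 - 23)² = 36 + (11 - 23)² = 36 + (-12)² = 36 + 144 = 180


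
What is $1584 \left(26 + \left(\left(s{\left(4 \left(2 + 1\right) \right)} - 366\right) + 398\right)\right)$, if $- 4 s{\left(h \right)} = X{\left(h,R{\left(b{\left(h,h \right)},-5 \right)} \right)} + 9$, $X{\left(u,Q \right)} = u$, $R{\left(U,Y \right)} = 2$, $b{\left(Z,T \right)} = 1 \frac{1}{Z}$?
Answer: $83556$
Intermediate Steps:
$b{\left(Z,T \right)} = \frac{1}{Z}$
$s{\left(h \right)} = - \frac{9}{4} - \frac{h}{4}$ ($s{\left(h \right)} = - \frac{h + 9}{4} = - \frac{9 + h}{4} = - \frac{9}{4} - \frac{h}{4}$)
$1584 \left(26 + \left(\left(s{\left(4 \left(2 + 1\right) \right)} - 366\right) + 398\right)\right) = 1584 \left(26 + \left(\left(\left(- \frac{9}{4} - \frac{4 \left(2 + 1\right)}{4}\right) - 366\right) + 398\right)\right) = 1584 \left(26 + \left(\left(\left(- \frac{9}{4} - \frac{4 \cdot 3}{4}\right) - 366\right) + 398\right)\right) = 1584 \left(26 + \left(\left(\left(- \frac{9}{4} - 3\right) - 366\right) + 398\right)\right) = 1584 \left(26 + \left(\left(- \frac{21}{4} - 366\right) + 398\right)\right) = 1584 \left(26 + \left(- \frac{1485}{4} + 398\right)\right) = 1584 \left(26 + \frac{107}{4}\right) = 1584 \cdot \frac{211}{4} = 83556$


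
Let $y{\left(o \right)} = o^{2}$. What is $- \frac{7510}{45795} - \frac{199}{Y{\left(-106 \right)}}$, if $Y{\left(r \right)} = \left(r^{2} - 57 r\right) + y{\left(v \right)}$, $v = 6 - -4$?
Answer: $- \frac{27924397}{159165102} \approx -0.17544$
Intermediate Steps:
$v = 10$ ($v = 6 + 4 = 10$)
$Y{\left(r \right)} = 100 + r^{2} - 57 r$ ($Y{\left(r \right)} = \left(r^{2} - 57 r\right) + 10^{2} = \left(r^{2} - 57 r\right) + 100 = 100 + r^{2} - 57 r$)
$- \frac{7510}{45795} - \frac{199}{Y{\left(-106 \right)}} = - \frac{7510}{45795} - \frac{199}{100 + \left(-106\right)^{2} - -6042} = \left(-7510\right) \frac{1}{45795} - \frac{199}{100 + 11236 + 6042} = - \frac{1502}{9159} - \frac{199}{17378} = - \frac{27924397}{159165102}$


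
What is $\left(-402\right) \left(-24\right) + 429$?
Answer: $10077$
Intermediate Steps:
$\left(-402\right) \left(-24\right) + 429 = 9648 + 429 = 10077$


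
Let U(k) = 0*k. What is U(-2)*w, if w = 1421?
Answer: 0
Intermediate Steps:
U(k) = 0
U(-2)*w = 0*1421 = 0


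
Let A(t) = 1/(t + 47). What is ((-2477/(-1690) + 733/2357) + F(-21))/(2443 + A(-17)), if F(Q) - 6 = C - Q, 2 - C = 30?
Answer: 9281187/29194223903 ≈ 0.00031791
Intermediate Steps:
C = -28 (C = 2 - 1*30 = 2 - 30 = -28)
A(t) = 1/(47 + t)
F(Q) = -22 - Q (F(Q) = 6 + (-28 - Q) = -22 - Q)
((-2477/(-1690) + 733/2357) + F(-21))/(2443 + A(-17)) = ((-2477/(-1690) + 733/2357) + (-22 - 1*(-21)))/(2443 + 1/(47 - 17)) = ((-2477*(-1/1690) + 733*(1/2357)) + (-22 + 21))/(2443 + 1/30) = ((2477/1690 + 733/2357) - 1)/(2443 + 1/30) = (7077059/3983330 - 1)/(73291/30) = (3093729/3983330)*(30/73291) = 9281187/29194223903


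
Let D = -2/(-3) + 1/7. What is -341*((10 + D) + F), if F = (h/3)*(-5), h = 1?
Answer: -21824/7 ≈ -3117.7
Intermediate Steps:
F = -5/3 (F = (1/3)*(-5) = -5/3 ≈ -1.6667)
D = 17/21 (D = -2*(-1/3) + 1*(1/7) = 2/3 + 1/7 = 17/21 ≈ 0.80952)
-341*((10 + D) + F) = -341*((10 + 17/21) - 5/3) = -341*(227/21 - 5/3) = -341*64/7 = -21824/7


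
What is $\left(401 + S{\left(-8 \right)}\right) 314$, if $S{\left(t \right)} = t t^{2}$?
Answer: $-34854$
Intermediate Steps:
$S{\left(t \right)} = t^{3}$
$\left(401 + S{\left(-8 \right)}\right) 314 = \left(401 + \left(-8\right)^{3}\right) 314 = \left(401 - 512\right) 314 = \left(-111\right) 314 = -34854$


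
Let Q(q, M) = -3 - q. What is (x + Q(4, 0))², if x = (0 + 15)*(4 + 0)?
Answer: 2809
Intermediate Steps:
x = 60 (x = 15*4 = 60)
(x + Q(4, 0))² = (60 + (-3 - 1*4))² = (60 + (-3 - 4))² = (60 - 7)² = 53² = 2809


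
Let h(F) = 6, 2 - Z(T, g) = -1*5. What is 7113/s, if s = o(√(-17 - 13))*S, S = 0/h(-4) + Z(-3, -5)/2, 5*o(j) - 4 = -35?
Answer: -71130/217 ≈ -327.79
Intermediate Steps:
Z(T, g) = 7 (Z(T, g) = 2 - (-1)*5 = 2 - 1*(-5) = 2 + 5 = 7)
o(j) = -31/5 (o(j) = ⅘ + (⅕)*(-35) = ⅘ - 7 = -31/5)
S = 7/2 (S = 0/6 + 7/2 = 0*(⅙) + 7*(½) = 0 + 7/2 = 7/2 ≈ 3.5000)
s = -217/10 (s = -31/5*7/2 = -217/10 ≈ -21.700)
7113/s = 7113/(-217/10) = 7113*(-10/217) = -71130/217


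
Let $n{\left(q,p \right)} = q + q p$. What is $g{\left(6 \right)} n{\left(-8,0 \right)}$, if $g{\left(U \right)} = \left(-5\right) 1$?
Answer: $40$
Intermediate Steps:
$n{\left(q,p \right)} = q + p q$
$g{\left(U \right)} = -5$
$g{\left(6 \right)} n{\left(-8,0 \right)} = - 5 \left(- 8 \left(1 + 0\right)\right) = - 5 \left(\left(-8\right) 1\right) = \left(-5\right) \left(-8\right) = 40$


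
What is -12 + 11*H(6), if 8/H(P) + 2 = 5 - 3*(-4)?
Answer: -92/15 ≈ -6.1333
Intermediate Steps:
H(P) = 8/15 (H(P) = 8/(-2 + (5 - 3*(-4))) = 8/(-2 + (5 + 12)) = 8/(-2 + 17) = 8/15)
-12 + 11*H(6) = -12 + 11*(8/15) = -12 + 88/15 = -92/15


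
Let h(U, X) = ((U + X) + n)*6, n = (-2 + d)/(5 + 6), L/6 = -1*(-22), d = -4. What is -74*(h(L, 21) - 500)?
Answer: -337588/11 ≈ -30690.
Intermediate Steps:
L = 132 (L = 6*(-1*(-22)) = 6*22 = 132)
n = -6/11 (n = (-2 - 4)/(5 + 6) = -6/11 ≈ -0.54545)
h(U, X) = -36/11 + 6*U + 6*X (h(U, X) = ((U + X) - 6/11)*6 = (-6/11 + U + X)*6 = -36/11 + 6*U + 6*X)
-74*(h(L, 21) - 500) = -74*((-36/11 + 6*132 + 6*21) - 500) = -74*((-36/11 + 792 + 126) - 500) = -74*(10062/11 - 500) = -74*4562/11 = -337588/11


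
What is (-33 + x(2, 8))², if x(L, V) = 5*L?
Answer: 529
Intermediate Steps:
(-33 + x(2, 8))² = (-33 + 5*2)² = (-33 + 10)² = (-23)² = 529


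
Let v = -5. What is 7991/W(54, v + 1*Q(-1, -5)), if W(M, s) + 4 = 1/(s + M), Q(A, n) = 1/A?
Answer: -383568/191 ≈ -2008.2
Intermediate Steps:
Q(A, n) = 1/A
W(M, s) = -4 + 1/(M + s) (W(M, s) = -4 + 1/(s + M) = -4 + 1/(M + s))
7991/W(54, v + 1*Q(-1, -5)) = 7991/(((1 - 4*54 - 4*(-5 + 1/(-1)))/(54 + (-5 + 1/(-1))))) = 7991/(((1 - 216 - 4*(-5 + 1*(-1)))/(54 + (-5 + 1*(-1))))) = 7991/(((1 - 216 - 4*(-5 - 1))/(54 + (-5 - 1)))) = 7991/(((1 - 216 - 4*(-6))/(54 - 6))) = 7991/(((1 - 216 + 24)/48)) = 7991/(((1/48)*(-191))) = 7991/(-191/48) = 7991*(-48/191) = -383568/191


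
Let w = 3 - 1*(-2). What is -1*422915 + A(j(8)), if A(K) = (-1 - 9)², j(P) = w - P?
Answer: -422815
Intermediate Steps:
w = 5 (w = 3 + 2 = 5)
j(P) = 5 - P
A(K) = 100 (A(K) = (-10)² = 100)
-1*422915 + A(j(8)) = -1*422915 + 100 = -422915 + 100 = -422815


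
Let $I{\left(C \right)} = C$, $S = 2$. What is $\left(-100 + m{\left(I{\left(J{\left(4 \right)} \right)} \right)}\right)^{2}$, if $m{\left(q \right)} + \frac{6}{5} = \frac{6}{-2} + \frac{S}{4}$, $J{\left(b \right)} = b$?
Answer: $\frac{1075369}{100} \approx 10754.0$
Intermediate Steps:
$m{\left(q \right)} = - \frac{37}{10}$ ($m{\left(q \right)} = - \frac{6}{5} + \left(\frac{6}{-2} + \frac{2}{4}\right) = - \frac{6}{5} + \left(6 \left(- \frac{1}{2}\right) + 2 \cdot \frac{1}{4}\right) = - \frac{6}{5} + \left(-3 + \frac{1}{2}\right) = - \frac{6}{5} - \frac{5}{2} = - \frac{37}{10}$)
$\left(-100 + m{\left(I{\left(J{\left(4 \right)} \right)} \right)}\right)^{2} = \left(-100 - \frac{37}{10}\right)^{2} = \left(- \frac{1037}{10}\right)^{2} = \frac{1075369}{100}$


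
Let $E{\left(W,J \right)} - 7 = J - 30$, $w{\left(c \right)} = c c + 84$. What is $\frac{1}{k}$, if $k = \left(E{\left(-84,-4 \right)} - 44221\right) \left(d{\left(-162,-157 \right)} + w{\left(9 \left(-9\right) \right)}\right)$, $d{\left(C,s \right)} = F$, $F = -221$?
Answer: $- \frac{1}{284249152} \approx -3.518 \cdot 10^{-9}$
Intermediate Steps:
$w{\left(c \right)} = 84 + c^{2}$ ($w{\left(c \right)} = c^{2} + 84 = 84 + c^{2}$)
$d{\left(C,s \right)} = -221$
$E{\left(W,J \right)} = -23 + J$ ($E{\left(W,J \right)} = 7 + \left(J - 30\right) = 7 + \left(-30 + J\right) = -23 + J$)
$k = -284249152$ ($k = \left(\left(-23 - 4\right) - 44221\right) \left(-221 + \left(84 + \left(9 \left(-9\right)\right)^{2}\right)\right) = \left(-27 - 44221\right) \left(-221 + \left(84 + \left(-81\right)^{2}\right)\right) = - 44248 \left(-221 + \left(84 + 6561\right)\right) = - 44248 \left(-221 + 6645\right) = \left(-44248\right) 6424 = -284249152$)
$\frac{1}{k} = \frac{1}{-284249152} = - \frac{1}{284249152}$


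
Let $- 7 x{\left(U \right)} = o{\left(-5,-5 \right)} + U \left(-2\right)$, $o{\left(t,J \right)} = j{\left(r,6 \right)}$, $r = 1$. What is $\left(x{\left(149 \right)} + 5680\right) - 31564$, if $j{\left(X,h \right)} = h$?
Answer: $- \frac{180896}{7} \approx -25842.0$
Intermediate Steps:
$o{\left(t,J \right)} = 6$
$x{\left(U \right)} = - \frac{6}{7} + \frac{2 U}{7}$ ($x{\left(U \right)} = - \frac{6 + U \left(-2\right)}{7} = - \frac{6 - 2 U}{7} = - \frac{6}{7} + \frac{2 U}{7}$)
$\left(x{\left(149 \right)} + 5680\right) - 31564 = \left(\left(- \frac{6}{7} + \frac{2}{7} \cdot 149\right) + 5680\right) - 31564 = \left(\left(- \frac{6}{7} + \frac{298}{7}\right) + 5680\right) - 31564 = \left(\frac{292}{7} + 5680\right) - 31564 = \frac{40052}{7} - 31564 = - \frac{180896}{7}$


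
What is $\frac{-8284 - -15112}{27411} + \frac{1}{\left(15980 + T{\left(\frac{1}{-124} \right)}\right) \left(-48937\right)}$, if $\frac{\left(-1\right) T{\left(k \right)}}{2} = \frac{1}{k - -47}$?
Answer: $\frac{10371229245828445}{41635290907557228} \approx 0.2491$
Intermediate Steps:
$T{\left(k \right)} = - \frac{2}{47 + k}$ ($T{\left(k \right)} = - \frac{2}{k - -47} = - \frac{2}{k + 47} = - \frac{2}{47 + k}$)
$\frac{-8284 - -15112}{27411} + \frac{1}{\left(15980 + T{\left(\frac{1}{-124} \right)}\right) \left(-48937\right)} = \frac{-8284 - -15112}{27411} + \frac{1}{\left(15980 - \frac{2}{47 + \frac{1}{-124}}\right) \left(-48937\right)} = \left(-8284 + 15112\right) \frac{1}{27411} + \frac{1}{15980 - \frac{2}{47 - \frac{1}{124}}} \left(- \frac{1}{48937}\right) = 6828 \cdot \frac{1}{27411} + \frac{1}{15980 - \frac{2}{\frac{5827}{124}}} \left(- \frac{1}{48937}\right) = \frac{2276}{9137} + \frac{1}{15980 - \frac{248}{5827}} \left(- \frac{1}{48937}\right) = \frac{2276}{9137} + \frac{1}{\frac{93115212}{5827}} \left(- \frac{1}{48937}\right) = \frac{2276}{9137} + \frac{5827}{93115212} \left(- \frac{1}{48937}\right) = \frac{2276}{9137} - \frac{5827}{4556779129644} = \frac{10371229245828445}{41635290907557228}$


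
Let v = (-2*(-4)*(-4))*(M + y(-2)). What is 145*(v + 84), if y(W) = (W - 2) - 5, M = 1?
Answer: 49300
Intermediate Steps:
y(W) = -7 + W (y(W) = (-2 + W) - 5 = -7 + W)
v = 256 (v = (-2*(-4)*(-4))*(1 + (-7 - 2)) = (8*(-4))*(1 - 9) = -32*(-8) = 256)
145*(v + 84) = 145*(256 + 84) = 145*340 = 49300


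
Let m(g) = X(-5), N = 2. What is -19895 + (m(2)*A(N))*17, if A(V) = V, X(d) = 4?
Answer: -19759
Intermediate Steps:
m(g) = 4
-19895 + (m(2)*A(N))*17 = -19895 + (4*2)*17 = -19895 + 8*17 = -19895 + 136 = -19759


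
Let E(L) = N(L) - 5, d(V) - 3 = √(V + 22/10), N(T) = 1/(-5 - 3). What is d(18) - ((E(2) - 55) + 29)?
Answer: 273/8 + √505/5 ≈ 38.619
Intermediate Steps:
N(T) = -⅛ (N(T) = 1/(-8) = -⅛)
d(V) = 3 + √(11/5 + V) (d(V) = 3 + √(V + 22/10) = 3 + √(V + 22*(⅒)) = 3 + √(V + 11/5) = 3 + √(11/5 + V))
E(L) = -41/8 (E(L) = -⅛ - 5 = -41/8)
d(18) - ((E(2) - 55) + 29) = (3 + √(55 + 25*18)/5) - ((-41/8 - 55) + 29) = (3 + √(55 + 450)/5) - (-481/8 + 29) = (3 + √505/5) - 1*(-249/8) = (3 + √505/5) + 249/8 = 273/8 + √505/5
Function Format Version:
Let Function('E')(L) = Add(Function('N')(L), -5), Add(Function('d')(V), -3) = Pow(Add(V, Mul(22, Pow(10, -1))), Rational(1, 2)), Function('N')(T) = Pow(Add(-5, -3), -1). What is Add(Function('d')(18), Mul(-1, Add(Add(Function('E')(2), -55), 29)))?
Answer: Add(Rational(273, 8), Mul(Rational(1, 5), Pow(505, Rational(1, 2)))) ≈ 38.619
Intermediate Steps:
Function('N')(T) = Rational(-1, 8) (Function('N')(T) = Pow(-8, -1) = Rational(-1, 8))
Function('d')(V) = Add(3, Pow(Add(Rational(11, 5), V), Rational(1, 2))) (Function('d')(V) = Add(3, Pow(Add(V, Mul(22, Pow(10, -1))), Rational(1, 2))) = Add(3, Pow(Add(V, Mul(22, Rational(1, 10))), Rational(1, 2))) = Add(3, Pow(Add(V, Rational(11, 5)), Rational(1, 2))) = Add(3, Pow(Add(Rational(11, 5), V), Rational(1, 2))))
Function('E')(L) = Rational(-41, 8) (Function('E')(L) = Add(Rational(-1, 8), -5) = Rational(-41, 8))
Add(Function('d')(18), Mul(-1, Add(Add(Function('E')(2), -55), 29))) = Add(Add(3, Mul(Rational(1, 5), Pow(Add(55, Mul(25, 18)), Rational(1, 2)))), Mul(-1, Add(Add(Rational(-41, 8), -55), 29))) = Add(Add(3, Mul(Rational(1, 5), Pow(Add(55, 450), Rational(1, 2)))), Mul(-1, Add(Rational(-481, 8), 29))) = Add(Add(3, Mul(Rational(1, 5), Pow(505, Rational(1, 2)))), Mul(-1, Rational(-249, 8))) = Add(Add(3, Mul(Rational(1, 5), Pow(505, Rational(1, 2)))), Rational(249, 8)) = Add(Rational(273, 8), Mul(Rational(1, 5), Pow(505, Rational(1, 2))))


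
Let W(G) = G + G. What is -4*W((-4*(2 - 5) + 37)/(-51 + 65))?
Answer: -28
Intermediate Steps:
W(G) = 2*G
-4*W((-4*(2 - 5) + 37)/(-51 + 65)) = -8*(-4*(2 - 5) + 37)/(-51 + 65) = -8*(-4*(-3) + 37)/14 = -8*(12 + 37)*(1/14) = -8*49*(1/14) = -8*7/2 = -4*7 = -28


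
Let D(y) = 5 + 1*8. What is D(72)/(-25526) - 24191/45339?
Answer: -36358169/68077842 ≈ -0.53407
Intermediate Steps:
D(y) = 13 (D(y) = 5 + 8 = 13)
D(72)/(-25526) - 24191/45339 = 13/(-25526) - 24191/45339 = 13*(-1/25526) - 24191*1/45339 = -13/25526 - 1423/2667 = -36358169/68077842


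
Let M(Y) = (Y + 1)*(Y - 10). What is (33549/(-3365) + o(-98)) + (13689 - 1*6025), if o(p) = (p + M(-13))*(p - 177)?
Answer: -138960939/3365 ≈ -41296.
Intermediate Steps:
M(Y) = (1 + Y)*(-10 + Y)
o(p) = (-177 + p)*(276 + p) (o(p) = (p + (-10 + (-13)² - 9*(-13)))*(p - 177) = (p + (-10 + 169 + 117))*(-177 + p) = (p + 276)*(-177 + p) = (276 + p)*(-177 + p) = (-177 + p)*(276 + p))
(33549/(-3365) + o(-98)) + (13689 - 1*6025) = (33549/(-3365) + (-48852 + (-98)² + 99*(-98))) + (13689 - 1*6025) = (33549*(-1/3365) + (-48852 + 9604 - 9702)) + (13689 - 6025) = (-33549/3365 - 48950) + 7664 = -164750299/3365 + 7664 = -138960939/3365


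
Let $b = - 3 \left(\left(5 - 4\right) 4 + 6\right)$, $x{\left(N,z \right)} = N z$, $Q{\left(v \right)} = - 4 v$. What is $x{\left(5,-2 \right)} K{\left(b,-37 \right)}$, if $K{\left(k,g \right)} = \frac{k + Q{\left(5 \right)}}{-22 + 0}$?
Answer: $- \frac{250}{11} \approx -22.727$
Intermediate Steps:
$b = -30$ ($b = - 3 \left(1 \cdot 4 + 6\right) = - 3 \left(4 + 6\right) = \left(-3\right) 10 = -30$)
$K{\left(k,g \right)} = \frac{10}{11} - \frac{k}{22}$ ($K{\left(k,g \right)} = \frac{k - 20}{-22 + 0} = \frac{k - 20}{-22} = \left(-20 + k\right) \left(- \frac{1}{22}\right) = \frac{10}{11} - \frac{k}{22}$)
$x{\left(5,-2 \right)} K{\left(b,-37 \right)} = 5 \left(-2\right) \left(\frac{10}{11} - - \frac{15}{11}\right) = - 10 \left(\frac{10}{11} + \frac{15}{11}\right) = \left(-10\right) \frac{25}{11} = - \frac{250}{11}$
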